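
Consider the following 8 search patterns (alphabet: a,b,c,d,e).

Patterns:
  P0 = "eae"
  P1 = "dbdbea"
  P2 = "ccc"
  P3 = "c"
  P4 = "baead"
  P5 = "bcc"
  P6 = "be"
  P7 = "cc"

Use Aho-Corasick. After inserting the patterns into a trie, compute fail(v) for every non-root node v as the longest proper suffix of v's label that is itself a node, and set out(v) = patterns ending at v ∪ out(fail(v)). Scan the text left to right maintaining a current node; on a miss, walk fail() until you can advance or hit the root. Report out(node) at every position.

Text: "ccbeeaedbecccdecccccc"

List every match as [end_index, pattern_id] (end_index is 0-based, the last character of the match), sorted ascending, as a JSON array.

Build:
Trie (insert patterns):
  n0 'ε': b→13 c→10 d→4 e→1
  n1 'e': a→2
  n2 'ea': e→3
  n3 'eae': ·  [P0 ends]
  n4 'd': b→5
  n5 'db': d→6
  n6 'dbd': b→7
  n7 'dbdb': e→8
  n8 'dbdbe': a→9
  n9 'dbdbea': ·  [P1 ends]
  n10 'c': c→11  [P3 ends]
  n11 'cc': c→12  [P7 ends]
  n12 'ccc': ·  [P2 ends]
  n13 'b': a→14 c→18 e→20
  n14 'ba': e→15
  n15 'bae': a→16
  n16 'baea': d→17
  n17 'baead': ·  [P4 ends]
  n18 'bc': c→19
  n19 'bcc': ·  [P5 ends]
  n20 'be': ·  [P6 ends]

Failure links (BFS by depth):
  fail(1) 'e': from fail(0)=0 chase 'e': 0 ⇒ 0;  out=∅∪out(0)=∅
  fail(4) 'd': from fail(0)=0 chase 'd': 0 ⇒ 0;  out=∅∪out(0)=∅
  fail(10) 'c': from fail(0)=0 chase 'c': 0 ⇒ 0;  out={3}∪out(0)={3}
  fail(13) 'b': from fail(0)=0 chase 'b': 0 ⇒ 0;  out=∅∪out(0)=∅
  fail(2) 'ea': from fail(1)=0 chase 'a': 0 ⇒ 0;  out=∅∪out(0)=∅
  fail(5) 'db': from fail(4)=0 chase 'b': 0 ⇒ 13;  out=∅∪out(13)=∅
  fail(11) 'cc': from fail(10)=0 chase 'c': 0 ⇒ 10;  out={7}∪out(10)={3,7}
  fail(14) 'ba': from fail(13)=0 chase 'a': 0 ⇒ 0;  out=∅∪out(0)=∅
  fail(18) 'bc': from fail(13)=0 chase 'c': 0 ⇒ 10;  out=∅∪out(10)={3}
  fail(20) 'be': from fail(13)=0 chase 'e': 0 ⇒ 1;  out={6}∪out(1)={6}
  fail(3) 'eae': from fail(2)=0 chase 'e': 0 ⇒ 1;  out={0}∪out(1)={0}
  fail(6) 'dbd': from fail(5)=13 chase 'd': 13→0 ⇒ 4;  out=∅∪out(4)=∅
  fail(12) 'ccc': from fail(11)=10 chase 'c': 10 ⇒ 11;  out={2}∪out(11)={2,3,7}
  fail(15) 'bae': from fail(14)=0 chase 'e': 0 ⇒ 1;  out=∅∪out(1)=∅
  fail(19) 'bcc': from fail(18)=10 chase 'c': 10 ⇒ 11;  out={5}∪out(11)={3,5,7}
  fail(7) 'dbdb': from fail(6)=4 chase 'b': 4 ⇒ 5;  out=∅∪out(5)=∅
  fail(16) 'baea': from fail(15)=1 chase 'a': 1 ⇒ 2;  out=∅∪out(2)=∅
  fail(8) 'dbdbe': from fail(7)=5 chase 'e': 5→13 ⇒ 20;  out=∅∪out(20)={6}
  fail(17) 'baead': from fail(16)=2 chase 'd': 2→0 ⇒ 4;  out={4}∪out(4)={4}
  fail(9) 'dbdbea': from fail(8)=20 chase 'a': 20→1 ⇒ 2;  out={1}∪out(2)={1}

Text stream:
pos 0 'c': at 10  emit P3@[0:0]
pos 1 'c': at 11  emit P3@[1:1],P7@[0:1]
pos 2 'b': at 13 (via fail)
pos 3 'e': at 20  emit P6@[2:3]
pos 4 'e': at 1 (via fail)
pos 5 'a': at 2
pos 6 'e': at 3  emit P0@[4:6]
pos 7 'd': at 4 (via fail)
pos 8 'b': at 5
pos 9 'e': at 20 (via fail)  emit P6@[8:9]
pos 10 'c': at 10 (via fail)  emit P3@[10:10]
pos 11 'c': at 11  emit P3@[11:11],P7@[10:11]
pos 12 'c': at 12  emit P2@[10:12],P3@[12:12],P7@[11:12]
pos 13 'd': at 4 (via fail)
pos 14 'e': at 1 (via fail)
pos 15 'c': at 10 (via fail)  emit P3@[15:15]
pos 16 'c': at 11  emit P3@[16:16],P7@[15:16]
pos 17 'c': at 12  emit P2@[15:17],P3@[17:17],P7@[16:17]
pos 18 'c': at 12 (via fail)  emit P2@[16:18],P3@[18:18],P7@[17:18]
pos 19 'c': at 12 (via fail)  emit P2@[17:19],P3@[19:19],P7@[18:19]
pos 20 'c': at 12 (via fail)  emit P2@[18:20],P3@[20:20],P7@[19:20]

Result: [[0,3],[1,3],[1,7],[3,6],[6,0],[9,6],[10,3],[11,3],[11,7],[12,2],[12,3],[12,7],[15,3],[16,3],[16,7],[17,2],[17,3],[17,7],[18,2],[18,3],[18,7],[19,2],[19,3],[19,7],[20,2],[20,3],[20,7]]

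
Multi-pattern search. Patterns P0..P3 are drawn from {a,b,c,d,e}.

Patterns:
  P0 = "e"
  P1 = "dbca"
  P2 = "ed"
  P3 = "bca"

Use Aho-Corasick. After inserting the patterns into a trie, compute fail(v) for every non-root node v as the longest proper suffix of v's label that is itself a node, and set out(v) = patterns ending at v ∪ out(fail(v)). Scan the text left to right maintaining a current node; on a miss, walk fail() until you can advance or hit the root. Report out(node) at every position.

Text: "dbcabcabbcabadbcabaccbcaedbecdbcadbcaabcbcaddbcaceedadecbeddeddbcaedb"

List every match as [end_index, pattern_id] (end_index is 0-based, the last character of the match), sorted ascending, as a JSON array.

Build:
Trie (insert patterns):
  0='ε' goto b→7 d→2 e→1
  1='e' goto d→6  ←P0
  2='d' goto b→3
  3='db' goto c→4
  4='dbc' goto a→5
  5='dbca' goto ·  ←P1
  6='ed' goto ·  ←P2
  7='b' goto c→8
  8='bc' goto a→9
  9='bca' goto ·  ←P3

BFS fail/out derivation:
  fail(1) 'e': from fail(0)=0 chase 'e': 0 ⇒ 0;  out={0}∪out(0)={0}
  fail(2) 'd': from fail(0)=0 chase 'd': 0 ⇒ 0;  out=∅∪out(0)=∅
  fail(7) 'b': from fail(0)=0 chase 'b': 0 ⇒ 0;  out=∅∪out(0)=∅
  fail(3) 'db': from fail(2)=0 chase 'b': 0 ⇒ 7;  out=∅∪out(7)=∅
  fail(6) 'ed': from fail(1)=0 chase 'd': 0 ⇒ 2;  out={2}∪out(2)={2}
  fail(8) 'bc': from fail(7)=0 chase 'c': 0 ⇒ 0;  out=∅∪out(0)=∅
  fail(4) 'dbc': from fail(3)=7 chase 'c': 7 ⇒ 8;  out=∅∪out(8)=∅
  fail(9) 'bca': from fail(8)=0 chase 'a': 0 ⇒ 0;  out={3}∪out(0)={3}
  fail(5) 'dbca': from fail(4)=8 chase 'a': 8 ⇒ 9;  out={1}∪out(9)={1,3}

Scan:
pos 0 'd': at 2
pos 1 'b': at 3
pos 2 'c': at 4
pos 3 'a': at 5  → match P1@[0:3],P3@[1:3]
pos 4 'b': at 7 ·f
pos 5 'c': at 8
pos 6 'a': at 9  → match P3@[4:6]
pos 7 'b': at 7 ·f
pos 8 'b': at 7 ·f
pos 9 'c': at 8
pos 10 'a': at 9  → match P3@[8:10]
pos 11 'b': at 7 ·f
pos 12 'a': at 0 ·f
pos 13 'd': at 2
pos 14 'b': at 3
pos 15 'c': at 4
pos 16 'a': at 5  → match P1@[13:16],P3@[14:16]
pos 17 'b': at 7 ·f
pos 18 'a': at 0 ·f
pos 19 'c': at 0
pos 20 'c': at 0
pos 21 'b': at 7
pos 22 'c': at 8
pos 23 'a': at 9  → match P3@[21:23]
pos 24 'e': at 1 ·f  → match P0@[24:24]
pos 25 'd': at 6  → match P2@[24:25]
pos 26 'b': at 3 ·f
pos 27 'e': at 1 ·f  → match P0@[27:27]
pos 28 'c': at 0 ·f
pos 29 'd': at 2
pos 30 'b': at 3
pos 31 'c': at 4
pos 32 'a': at 5  → match P1@[29:32],P3@[30:32]
pos 33 'd': at 2 ·f
pos 34 'b': at 3
pos 35 'c': at 4
pos 36 'a': at 5  → match P1@[33:36],P3@[34:36]
pos 37 'a': at 0 ·f
pos 38 'b': at 7
pos 39 'c': at 8
pos 40 'b': at 7 ·f
pos 41 'c': at 8
pos 42 'a': at 9  → match P3@[40:42]
pos 43 'd': at 2 ·f
pos 44 'd': at 2 ·f
pos 45 'b': at 3
pos 46 'c': at 4
pos 47 'a': at 5  → match P1@[44:47],P3@[45:47]
pos 48 'c': at 0 ·f
pos 49 'e': at 1  → match P0@[49:49]
pos 50 'e': at 1 ·f  → match P0@[50:50]
pos 51 'd': at 6  → match P2@[50:51]
pos 52 'a': at 0 ·f
pos 53 'd': at 2
pos 54 'e': at 1 ·f  → match P0@[54:54]
pos 55 'c': at 0 ·f
pos 56 'b': at 7
pos 57 'e': at 1 ·f  → match P0@[57:57]
pos 58 'd': at 6  → match P2@[57:58]
pos 59 'd': at 2 ·f
pos 60 'e': at 1 ·f  → match P0@[60:60]
pos 61 'd': at 6  → match P2@[60:61]
pos 62 'd': at 2 ·f
pos 63 'b': at 3
pos 64 'c': at 4
pos 65 'a': at 5  → match P1@[62:65],P3@[63:65]
pos 66 'e': at 1 ·f  → match P0@[66:66]
pos 67 'd': at 6  → match P2@[66:67]
pos 68 'b': at 3 ·f

All matches (sorted): [[3,1],[3,3],[6,3],[10,3],[16,1],[16,3],[23,3],[24,0],[25,2],[27,0],[32,1],[32,3],[36,1],[36,3],[42,3],[47,1],[47,3],[49,0],[50,0],[51,2],[54,0],[57,0],[58,2],[60,0],[61,2],[65,1],[65,3],[66,0],[67,2]]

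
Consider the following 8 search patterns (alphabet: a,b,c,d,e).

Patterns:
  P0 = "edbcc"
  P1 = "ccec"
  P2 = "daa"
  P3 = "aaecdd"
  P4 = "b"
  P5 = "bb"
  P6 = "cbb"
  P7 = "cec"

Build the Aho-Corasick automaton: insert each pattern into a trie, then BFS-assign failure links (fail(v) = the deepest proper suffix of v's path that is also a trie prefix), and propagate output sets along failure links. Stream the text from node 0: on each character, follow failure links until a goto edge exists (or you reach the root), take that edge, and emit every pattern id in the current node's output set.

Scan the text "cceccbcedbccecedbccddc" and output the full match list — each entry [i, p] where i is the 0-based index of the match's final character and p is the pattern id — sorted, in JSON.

Build:
Trie (insert patterns):
  0='ε' goto a→13 b→19 c→6 d→10 e→1
  1='e' goto d→2
  2='ed' goto b→3
  3='edb' goto c→4
  4='edbc' goto c→5
  5='edbcc' goto ·  ←P0
  6='c' goto b→21 c→7 e→23
  7='cc' goto e→8
  8='cce' goto c→9
  9='ccec' goto ·  ←P1
  10='d' goto a→11
  11='da' goto a→12
  12='daa' goto ·  ←P2
  13='a' goto a→14
  14='aa' goto e→15
  15='aae' goto c→16
  16='aaec' goto d→17
  17='aaecd' goto d→18
  18='aaecdd' goto ·  ←P3
  19='b' goto b→20  ←P4
  20='bb' goto ·  ←P5
  21='cb' goto b→22
  22='cbb' goto ·  ←P6
  23='ce' goto c→24
  24='cec' goto ·  ←P7

Failure links (BFS by depth):
  n1('e'): parent n0 fail=0; on 'e' 0 → fail=0;  out ∅∪∅=∅
  n6('c'): parent n0 fail=0; on 'c' 0 → fail=0;  out ∅∪∅=∅
  n10('d'): parent n0 fail=0; on 'd' 0 → fail=0;  out ∅∪∅=∅
  n13('a'): parent n0 fail=0; on 'a' 0 → fail=0;  out ∅∪∅=∅
  n19('b'): parent n0 fail=0; on 'b' 0 → fail=0;  out {4}∪∅={4}
  n2('ed'): parent n1 fail=0; on 'd' 0 → fail=10;  out ∅∪∅=∅
  n7('cc'): parent n6 fail=0; on 'c' 0 → fail=6;  out ∅∪∅=∅
  n11('da'): parent n10 fail=0; on 'a' 0 → fail=13;  out ∅∪∅=∅
  n14('aa'): parent n13 fail=0; on 'a' 0 → fail=13;  out ∅∪∅=∅
  n20('bb'): parent n19 fail=0; on 'b' 0 → fail=19;  out {5}∪{4}={4,5}
  n21('cb'): parent n6 fail=0; on 'b' 0 → fail=19;  out ∅∪{4}={4}
  n23('ce'): parent n6 fail=0; on 'e' 0 → fail=1;  out ∅∪∅=∅
  n3('edb'): parent n2 fail=10; on 'b' 10→0 → fail=19;  out ∅∪{4}={4}
  n8('cce'): parent n7 fail=6; on 'e' 6 → fail=23;  out ∅∪∅=∅
  n12('daa'): parent n11 fail=13; on 'a' 13 → fail=14;  out {2}∪∅={2}
  n15('aae'): parent n14 fail=13; on 'e' 13→0 → fail=1;  out ∅∪∅=∅
  n22('cbb'): parent n21 fail=19; on 'b' 19 → fail=20;  out {6}∪{4,5}={4,5,6}
  n24('cec'): parent n23 fail=1; on 'c' 1→0 → fail=6;  out {7}∪∅={7}
  n4('edbc'): parent n3 fail=19; on 'c' 19→0 → fail=6;  out ∅∪∅=∅
  n9('ccec'): parent n8 fail=23; on 'c' 23 → fail=24;  out {1}∪{7}={1,7}
  n16('aaec'): parent n15 fail=1; on 'c' 1→0 → fail=6;  out ∅∪∅=∅
  n5('edbcc'): parent n4 fail=6; on 'c' 6 → fail=7;  out {0}∪∅={0}
  n17('aaecd'): parent n16 fail=6; on 'd' 6→0 → fail=10;  out ∅∪∅=∅
  n18('aaecdd'): parent n17 fail=10; on 'd' 10→0 → fail=10;  out {3}∪∅={3}

Run:
i=0 'c': node 0→6
i=1 'c': node 6→7
i=2 'e': node 7→8
i=3 'c': node 8→9  emit P1@[0:3],P7@[1:3]
i=4 'c': node 9→7 ·f
i=5 'b': node 7→21 ·f  emit P4@[5:5]
i=6 'c': node 21→6 ·f
i=7 'e': node 6→23
i=8 'd': node 23→2 ·f
i=9 'b': node 2→3  emit P4@[9:9]
i=10 'c': node 3→4
i=11 'c': node 4→5  emit P0@[7:11]
i=12 'e': node 5→8 ·f
i=13 'c': node 8→9  emit P1@[10:13],P7@[11:13]
i=14 'e': node 9→23 ·f
i=15 'd': node 23→2 ·f
i=16 'b': node 2→3  emit P4@[16:16]
i=17 'c': node 3→4
i=18 'c': node 4→5  emit P0@[14:18]
i=19 'd': node 5→10 ·f
i=20 'd': node 10→10 ·f
i=21 'c': node 10→6 ·f

All matches (sorted): [[3,1],[3,7],[5,4],[9,4],[11,0],[13,1],[13,7],[16,4],[18,0]]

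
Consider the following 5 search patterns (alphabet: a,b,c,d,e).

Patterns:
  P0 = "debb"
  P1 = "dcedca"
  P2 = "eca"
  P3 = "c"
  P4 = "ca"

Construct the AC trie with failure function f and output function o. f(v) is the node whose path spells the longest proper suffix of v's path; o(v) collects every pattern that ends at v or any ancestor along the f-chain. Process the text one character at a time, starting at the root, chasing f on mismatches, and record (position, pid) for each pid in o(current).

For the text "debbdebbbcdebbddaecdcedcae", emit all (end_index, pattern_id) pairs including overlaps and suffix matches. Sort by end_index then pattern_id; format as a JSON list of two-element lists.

Build automaton:
Trie (insert patterns):
  0='ε' goto c→13 d→1 e→10
  1='d' goto c→5 e→2
  2='de' goto b→3
  3='deb' goto b→4
  4='debb' goto ·  ←P0
  5='dc' goto e→6
  6='dce' goto d→7
  7='dced' goto c→8
  8='dcedc' goto a→9
  9='dcedca' goto ·  ←P1
  10='e' goto c→11
  11='ec' goto a→12
  12='eca' goto ·  ←P2
  13='c' goto a→14  ←P3
  14='ca' goto ·  ←P4

Failure links (BFS by depth):
  n1('d'): parent n0 fail=0; on 'd' 0 → fail=0;  out ∅∪∅=∅
  n10('e'): parent n0 fail=0; on 'e' 0 → fail=0;  out ∅∪∅=∅
  n13('c'): parent n0 fail=0; on 'c' 0 → fail=0;  out {3}∪∅={3}
  n2('de'): parent n1 fail=0; on 'e' 0 → fail=10;  out ∅∪∅=∅
  n5('dc'): parent n1 fail=0; on 'c' 0 → fail=13;  out ∅∪{3}={3}
  n11('ec'): parent n10 fail=0; on 'c' 0 → fail=13;  out ∅∪{3}={3}
  n14('ca'): parent n13 fail=0; on 'a' 0 → fail=0;  out {4}∪∅={4}
  n3('deb'): parent n2 fail=10; on 'b' 10→0 → fail=0;  out ∅∪∅=∅
  n6('dce'): parent n5 fail=13; on 'e' 13→0 → fail=10;  out ∅∪∅=∅
  n12('eca'): parent n11 fail=13; on 'a' 13 → fail=14;  out {2}∪{4}={2,4}
  n4('debb'): parent n3 fail=0; on 'b' 0 → fail=0;  out {0}∪∅={0}
  n7('dced'): parent n6 fail=10; on 'd' 10→0 → fail=1;  out ∅∪∅=∅
  n8('dcedc'): parent n7 fail=1; on 'c' 1 → fail=5;  out ∅∪{3}={3}
  n9('dcedca'): parent n8 fail=5; on 'a' 5→13 → fail=14;  out {1}∪{4}={1,4}

Text stream:
[0] read 'd'  n0⇒n1
[1] read 'e'  n1⇒n2
[2] read 'b'  n2⇒n3
[3] read 'b'  n3⇒n4  ** P0@[0:3]
[4] read 'd'  n4⇒n1 (via fail)
[5] read 'e'  n1⇒n2
[6] read 'b'  n2⇒n3
[7] read 'b'  n3⇒n4  ** P0@[4:7]
[8] read 'b'  n4⇒n0 (via fail)
[9] read 'c'  n0⇒n13  ** P3@[9:9]
[10] read 'd'  n13⇒n1 (via fail)
[11] read 'e'  n1⇒n2
[12] read 'b'  n2⇒n3
[13] read 'b'  n3⇒n4  ** P0@[10:13]
[14] read 'd'  n4⇒n1 (via fail)
[15] read 'd'  n1⇒n1 (via fail)
[16] read 'a'  n1⇒n0 (via fail)
[17] read 'e'  n0⇒n10
[18] read 'c'  n10⇒n11  ** P3@[18:18]
[19] read 'd'  n11⇒n1 (via fail)
[20] read 'c'  n1⇒n5  ** P3@[20:20]
[21] read 'e'  n5⇒n6
[22] read 'd'  n6⇒n7
[23] read 'c'  n7⇒n8  ** P3@[23:23]
[24] read 'a'  n8⇒n9  ** P1@[19:24],P4@[23:24]
[25] read 'e'  n9⇒n10 (via fail)

Matches: [[3,0],[7,0],[9,3],[13,0],[18,3],[20,3],[23,3],[24,1],[24,4]]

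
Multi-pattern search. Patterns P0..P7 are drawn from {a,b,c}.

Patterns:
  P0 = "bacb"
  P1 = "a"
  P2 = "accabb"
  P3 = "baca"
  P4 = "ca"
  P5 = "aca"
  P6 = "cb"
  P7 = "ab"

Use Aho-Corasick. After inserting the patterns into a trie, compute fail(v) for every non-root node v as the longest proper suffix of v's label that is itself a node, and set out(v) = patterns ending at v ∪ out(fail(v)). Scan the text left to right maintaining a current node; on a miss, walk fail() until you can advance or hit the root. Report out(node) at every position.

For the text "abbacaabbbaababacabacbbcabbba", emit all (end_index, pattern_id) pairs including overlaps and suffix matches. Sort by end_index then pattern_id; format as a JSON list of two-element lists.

Construct AC machine:
Trie nodes:
  0='ε' goto a→5 b→1 c→12
  1='b' goto a→2
  2='ba' goto c→3
  3='bac' goto a→11 b→4
  4='bacb' goto ·  [P0 ends]
  5='a' goto b→16 c→6  [P1 ends]
  6='ac' goto a→14 c→7
  7='acc' goto a→8
  8='acca' goto b→9
  9='accab' goto b→10
  10='accabb' goto ·  [P2 ends]
  11='baca' goto ·  [P3 ends]
  12='c' goto a→13 b→15
  13='ca' goto ·  [P4 ends]
  14='aca' goto ·  [P5 ends]
  15='cb' goto ·  [P6 ends]
  16='ab' goto ·  [P7 ends]

Failure links (BFS by depth):
  n1('b'): parent n0 fail=0; on 'b' 0 → fail=0;  out ∅∪∅=∅
  n5('a'): parent n0 fail=0; on 'a' 0 → fail=0;  out {1}∪∅={1}
  n12('c'): parent n0 fail=0; on 'c' 0 → fail=0;  out ∅∪∅=∅
  n2('ba'): parent n1 fail=0; on 'a' 0 → fail=5;  out ∅∪{1}={1}
  n6('ac'): parent n5 fail=0; on 'c' 0 → fail=12;  out ∅∪∅=∅
  n13('ca'): parent n12 fail=0; on 'a' 0 → fail=5;  out {4}∪{1}={1,4}
  n15('cb'): parent n12 fail=0; on 'b' 0 → fail=1;  out {6}∪∅={6}
  n16('ab'): parent n5 fail=0; on 'b' 0 → fail=1;  out {7}∪∅={7}
  n3('bac'): parent n2 fail=5; on 'c' 5 → fail=6;  out ∅∪∅=∅
  n7('acc'): parent n6 fail=12; on 'c' 12→0 → fail=12;  out ∅∪∅=∅
  n14('aca'): parent n6 fail=12; on 'a' 12 → fail=13;  out {5}∪{1,4}={1,4,5}
  n4('bacb'): parent n3 fail=6; on 'b' 6→12 → fail=15;  out {0}∪{6}={0,6}
  n8('acca'): parent n7 fail=12; on 'a' 12 → fail=13;  out ∅∪{1,4}={1,4}
  n11('baca'): parent n3 fail=6; on 'a' 6 → fail=14;  out {3}∪{1,4,5}={1,3,4,5}
  n9('accab'): parent n8 fail=13; on 'b' 13→5 → fail=16;  out ∅∪{7}={7}
  n10('accabb'): parent n9 fail=16; on 'b' 16→1→0 → fail=1;  out {2}∪∅={2}

Scan:
pos 0 'a': at 5  ** P1@[0:0]
pos 1 'b': at 16  ** P7@[0:1]
pos 2 'b': at 1 (via fail)
pos 3 'a': at 2  ** P1@[3:3]
pos 4 'c': at 3
pos 5 'a': at 11  ** P1@[5:5],P3@[2:5],P4@[4:5],P5@[3:5]
pos 6 'a': at 5 (via fail)  ** P1@[6:6]
pos 7 'b': at 16  ** P7@[6:7]
pos 8 'b': at 1 (via fail)
pos 9 'b': at 1 (via fail)
pos 10 'a': at 2  ** P1@[10:10]
pos 11 'a': at 5 (via fail)  ** P1@[11:11]
pos 12 'b': at 16  ** P7@[11:12]
pos 13 'a': at 2 (via fail)  ** P1@[13:13]
pos 14 'b': at 16 (via fail)  ** P7@[13:14]
pos 15 'a': at 2 (via fail)  ** P1@[15:15]
pos 16 'c': at 3
pos 17 'a': at 11  ** P1@[17:17],P3@[14:17],P4@[16:17],P5@[15:17]
pos 18 'b': at 16 (via fail)  ** P7@[17:18]
pos 19 'a': at 2 (via fail)  ** P1@[19:19]
pos 20 'c': at 3
pos 21 'b': at 4  ** P0@[18:21],P6@[20:21]
pos 22 'b': at 1 (via fail)
pos 23 'c': at 12 (via fail)
pos 24 'a': at 13  ** P1@[24:24],P4@[23:24]
pos 25 'b': at 16 (via fail)  ** P7@[24:25]
pos 26 'b': at 1 (via fail)
pos 27 'b': at 1 (via fail)
pos 28 'a': at 2  ** P1@[28:28]

Matches: [[0,1],[1,7],[3,1],[5,1],[5,3],[5,4],[5,5],[6,1],[7,7],[10,1],[11,1],[12,7],[13,1],[14,7],[15,1],[17,1],[17,3],[17,4],[17,5],[18,7],[19,1],[21,0],[21,6],[24,1],[24,4],[25,7],[28,1]]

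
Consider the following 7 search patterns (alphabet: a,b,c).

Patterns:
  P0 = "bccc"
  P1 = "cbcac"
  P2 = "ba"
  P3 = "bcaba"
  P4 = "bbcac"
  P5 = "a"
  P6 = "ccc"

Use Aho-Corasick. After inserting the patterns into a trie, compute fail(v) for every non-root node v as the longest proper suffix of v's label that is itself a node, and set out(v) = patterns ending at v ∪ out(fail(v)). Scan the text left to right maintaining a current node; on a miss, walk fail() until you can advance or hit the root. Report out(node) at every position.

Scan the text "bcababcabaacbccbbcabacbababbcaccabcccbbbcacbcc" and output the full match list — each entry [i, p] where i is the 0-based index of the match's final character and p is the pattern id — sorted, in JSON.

Build:
Trie nodes:
  n0 'ε': a→18 b→1 c→5
  n1 'b': a→10 b→14 c→2
  n2 'bc': a→11 c→3
  n3 'bcc': c→4
  n4 'bccc': ·  ←P0
  n5 'c': b→6 c→19
  n6 'cb': c→7
  n7 'cbc': a→8
  n8 'cbca': c→9
  n9 'cbcac': ·  ←P1
  n10 'ba': ·  ←P2
  n11 'bca': b→12
  n12 'bcab': a→13
  n13 'bcaba': ·  ←P3
  n14 'bb': c→15
  n15 'bbc': a→16
  n16 'bbca': c→17
  n17 'bbcac': ·  ←P4
  n18 'a': ·  ←P5
  n19 'cc': c→20
  n20 'ccc': ·  ←P6

BFS fail/out derivation:
  n1('b'): parent n0 fail=0; on 'b' 0 → fail=0;  out ∅∪∅=∅
  n5('c'): parent n0 fail=0; on 'c' 0 → fail=0;  out ∅∪∅=∅
  n18('a'): parent n0 fail=0; on 'a' 0 → fail=0;  out {5}∪∅={5}
  n2('bc'): parent n1 fail=0; on 'c' 0 → fail=5;  out ∅∪∅=∅
  n6('cb'): parent n5 fail=0; on 'b' 0 → fail=1;  out ∅∪∅=∅
  n10('ba'): parent n1 fail=0; on 'a' 0 → fail=18;  out {2}∪{5}={2,5}
  n14('bb'): parent n1 fail=0; on 'b' 0 → fail=1;  out ∅∪∅=∅
  n19('cc'): parent n5 fail=0; on 'c' 0 → fail=5;  out ∅∪∅=∅
  n3('bcc'): parent n2 fail=5; on 'c' 5 → fail=19;  out ∅∪∅=∅
  n7('cbc'): parent n6 fail=1; on 'c' 1 → fail=2;  out ∅∪∅=∅
  n11('bca'): parent n2 fail=5; on 'a' 5→0 → fail=18;  out ∅∪{5}={5}
  n15('bbc'): parent n14 fail=1; on 'c' 1 → fail=2;  out ∅∪∅=∅
  n20('ccc'): parent n19 fail=5; on 'c' 5 → fail=19;  out {6}∪∅={6}
  n4('bccc'): parent n3 fail=19; on 'c' 19 → fail=20;  out {0}∪{6}={0,6}
  n8('cbca'): parent n7 fail=2; on 'a' 2 → fail=11;  out ∅∪{5}={5}
  n12('bcab'): parent n11 fail=18; on 'b' 18→0 → fail=1;  out ∅∪∅=∅
  n16('bbca'): parent n15 fail=2; on 'a' 2 → fail=11;  out ∅∪{5}={5}
  n9('cbcac'): parent n8 fail=11; on 'c' 11→18→0 → fail=5;  out {1}∪∅={1}
  n13('bcaba'): parent n12 fail=1; on 'a' 1 → fail=10;  out {3}∪{2,5}={2,3,5}
  n17('bbcac'): parent n16 fail=11; on 'c' 11→18→0 → fail=5;  out {4}∪∅={4}

Scan:
pos 0 'b': at 1
pos 1 'c': at 2
pos 2 'a': at 11  ** P5@[2:2]
pos 3 'b': at 12
pos 4 'a': at 13  ** P2@[3:4],P3@[0:4],P5@[4:4]
pos 5 'b': at 1 (fail-walked)
pos 6 'c': at 2
pos 7 'a': at 11  ** P5@[7:7]
pos 8 'b': at 12
pos 9 'a': at 13  ** P2@[8:9],P3@[5:9],P5@[9:9]
pos 10 'a': at 18 (fail-walked)  ** P5@[10:10]
pos 11 'c': at 5 (fail-walked)
pos 12 'b': at 6
pos 13 'c': at 7
pos 14 'c': at 3 (fail-walked)
pos 15 'b': at 6 (fail-walked)
pos 16 'b': at 14 (fail-walked)
pos 17 'c': at 15
pos 18 'a': at 16  ** P5@[18:18]
pos 19 'b': at 12 (fail-walked)
pos 20 'a': at 13  ** P2@[19:20],P3@[16:20],P5@[20:20]
pos 21 'c': at 5 (fail-walked)
pos 22 'b': at 6
pos 23 'a': at 10 (fail-walked)  ** P2@[22:23],P5@[23:23]
pos 24 'b': at 1 (fail-walked)
pos 25 'a': at 10  ** P2@[24:25],P5@[25:25]
pos 26 'b': at 1 (fail-walked)
pos 27 'b': at 14
pos 28 'c': at 15
pos 29 'a': at 16  ** P5@[29:29]
pos 30 'c': at 17  ** P4@[26:30]
pos 31 'c': at 19 (fail-walked)
pos 32 'a': at 18 (fail-walked)  ** P5@[32:32]
pos 33 'b': at 1 (fail-walked)
pos 34 'c': at 2
pos 35 'c': at 3
pos 36 'c': at 4  ** P0@[33:36],P6@[34:36]
pos 37 'b': at 6 (fail-walked)
pos 38 'b': at 14 (fail-walked)
pos 39 'b': at 14 (fail-walked)
pos 40 'c': at 15
pos 41 'a': at 16  ** P5@[41:41]
pos 42 'c': at 17  ** P4@[38:42]
pos 43 'b': at 6 (fail-walked)
pos 44 'c': at 7
pos 45 'c': at 3 (fail-walked)

Matches: [[2,5],[4,2],[4,3],[4,5],[7,5],[9,2],[9,3],[9,5],[10,5],[18,5],[20,2],[20,3],[20,5],[23,2],[23,5],[25,2],[25,5],[29,5],[30,4],[32,5],[36,0],[36,6],[41,5],[42,4]]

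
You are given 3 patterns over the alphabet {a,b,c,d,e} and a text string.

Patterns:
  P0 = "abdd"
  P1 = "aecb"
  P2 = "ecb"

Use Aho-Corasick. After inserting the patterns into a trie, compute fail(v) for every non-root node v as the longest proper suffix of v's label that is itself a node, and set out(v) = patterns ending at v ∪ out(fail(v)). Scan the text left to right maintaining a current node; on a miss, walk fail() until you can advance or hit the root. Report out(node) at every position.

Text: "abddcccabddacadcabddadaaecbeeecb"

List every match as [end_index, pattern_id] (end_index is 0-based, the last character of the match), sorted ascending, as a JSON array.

Build:
Trie nodes:
  n0 'ε': a→1 e→8
  n1 'a': b→2 e→5
  n2 'ab': d→3
  n3 'abd': d→4
  n4 'abdd': ·  [P0 ends]
  n5 'ae': c→6
  n6 'aec': b→7
  n7 'aecb': ·  [P1 ends]
  n8 'e': c→9
  n9 'ec': b→10
  n10 'ecb': ·  [P2 ends]

Failure links (BFS by depth):
  n1('a'): parent n0 fail=0; on 'a' 0 → fail=0;  out ∅∪∅=∅
  n8('e'): parent n0 fail=0; on 'e' 0 → fail=0;  out ∅∪∅=∅
  n2('ab'): parent n1 fail=0; on 'b' 0 → fail=0;  out ∅∪∅=∅
  n5('ae'): parent n1 fail=0; on 'e' 0 → fail=8;  out ∅∪∅=∅
  n9('ec'): parent n8 fail=0; on 'c' 0 → fail=0;  out ∅∪∅=∅
  n3('abd'): parent n2 fail=0; on 'd' 0 → fail=0;  out ∅∪∅=∅
  n6('aec'): parent n5 fail=8; on 'c' 8 → fail=9;  out ∅∪∅=∅
  n10('ecb'): parent n9 fail=0; on 'b' 0 → fail=0;  out {2}∪∅={2}
  n4('abdd'): parent n3 fail=0; on 'd' 0 → fail=0;  out {0}∪∅={0}
  n7('aecb'): parent n6 fail=9; on 'b' 9 → fail=10;  out {1}∪{2}={1,2}

Text stream:
pos 0 'a': at 1
pos 1 'b': at 2
pos 2 'd': at 3
pos 3 'd': at 4  → match P0@[0:3]
pos 4 'c': at 0 (fail-walked)
pos 5 'c': at 0
pos 6 'c': at 0
pos 7 'a': at 1
pos 8 'b': at 2
pos 9 'd': at 3
pos 10 'd': at 4  → match P0@[7:10]
pos 11 'a': at 1 (fail-walked)
pos 12 'c': at 0 (fail-walked)
pos 13 'a': at 1
pos 14 'd': at 0 (fail-walked)
pos 15 'c': at 0
pos 16 'a': at 1
pos 17 'b': at 2
pos 18 'd': at 3
pos 19 'd': at 4  → match P0@[16:19]
pos 20 'a': at 1 (fail-walked)
pos 21 'd': at 0 (fail-walked)
pos 22 'a': at 1
pos 23 'a': at 1 (fail-walked)
pos 24 'e': at 5
pos 25 'c': at 6
pos 26 'b': at 7  → match P1@[23:26],P2@[24:26]
pos 27 'e': at 8 (fail-walked)
pos 28 'e': at 8 (fail-walked)
pos 29 'e': at 8 (fail-walked)
pos 30 'c': at 9
pos 31 'b': at 10  → match P2@[29:31]

Result: [[3,0],[10,0],[19,0],[26,1],[26,2],[31,2]]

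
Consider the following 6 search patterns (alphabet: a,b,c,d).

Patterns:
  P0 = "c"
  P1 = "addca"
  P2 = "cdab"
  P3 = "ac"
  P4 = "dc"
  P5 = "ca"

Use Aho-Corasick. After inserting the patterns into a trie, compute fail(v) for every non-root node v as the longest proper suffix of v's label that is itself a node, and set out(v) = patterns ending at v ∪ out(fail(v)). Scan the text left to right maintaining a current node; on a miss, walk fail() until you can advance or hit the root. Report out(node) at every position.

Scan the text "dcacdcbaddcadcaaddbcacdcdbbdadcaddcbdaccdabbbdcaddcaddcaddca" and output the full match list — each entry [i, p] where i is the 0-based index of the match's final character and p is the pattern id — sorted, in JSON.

Construct AC machine:
Trie nodes:
  n0 'ε': a→2 c→1 d→11
  n1 'c': a→13 d→7  ←P0
  n2 'a': c→10 d→3
  n3 'ad': d→4
  n4 'add': c→5
  n5 'addc': a→6
  n6 'addca': ·  ←P1
  n7 'cd': a→8
  n8 'cda': b→9
  n9 'cdab': ·  ←P2
  n10 'ac': ·  ←P3
  n11 'd': c→12
  n12 'dc': ·  ←P4
  n13 'ca': ·  ←P5

Failure links (BFS by depth):
  n1('c'): parent n0 fail=0; on 'c' 0 → fail=0;  out {0}∪∅={0}
  n2('a'): parent n0 fail=0; on 'a' 0 → fail=0;  out ∅∪∅=∅
  n11('d'): parent n0 fail=0; on 'd' 0 → fail=0;  out ∅∪∅=∅
  n3('ad'): parent n2 fail=0; on 'd' 0 → fail=11;  out ∅∪∅=∅
  n7('cd'): parent n1 fail=0; on 'd' 0 → fail=11;  out ∅∪∅=∅
  n10('ac'): parent n2 fail=0; on 'c' 0 → fail=1;  out {3}∪{0}={0,3}
  n12('dc'): parent n11 fail=0; on 'c' 0 → fail=1;  out {4}∪{0}={0,4}
  n13('ca'): parent n1 fail=0; on 'a' 0 → fail=2;  out {5}∪∅={5}
  n4('add'): parent n3 fail=11; on 'd' 11→0 → fail=11;  out ∅∪∅=∅
  n8('cda'): parent n7 fail=11; on 'a' 11→0 → fail=2;  out ∅∪∅=∅
  n5('addc'): parent n4 fail=11; on 'c' 11 → fail=12;  out ∅∪{0,4}={0,4}
  n9('cdab'): parent n8 fail=2; on 'b' 2→0 → fail=0;  out {2}∪∅={2}
  n6('addca'): parent n5 fail=12; on 'a' 12→1 → fail=13;  out {1}∪{5}={1,5}

Scan:
[0] read 'd'  n0⇒n11
[1] read 'c'  n11⇒n12  emit P0@[1:1],P4@[0:1]
[2] read 'a'  n12⇒n13 ·f  emit P5@[1:2]
[3] read 'c'  n13⇒n10 ·f  emit P0@[3:3],P3@[2:3]
[4] read 'd'  n10⇒n7 ·f
[5] read 'c'  n7⇒n12 ·f  emit P0@[5:5],P4@[4:5]
[6] read 'b'  n12⇒n0 ·f
[7] read 'a'  n0⇒n2
[8] read 'd'  n2⇒n3
[9] read 'd'  n3⇒n4
[10] read 'c'  n4⇒n5  emit P0@[10:10],P4@[9:10]
[11] read 'a'  n5⇒n6  emit P1@[7:11],P5@[10:11]
[12] read 'd'  n6⇒n3 ·f
[13] read 'c'  n3⇒n12 ·f  emit P0@[13:13],P4@[12:13]
[14] read 'a'  n12⇒n13 ·f  emit P5@[13:14]
[15] read 'a'  n13⇒n2 ·f
[16] read 'd'  n2⇒n3
[17] read 'd'  n3⇒n4
[18] read 'b'  n4⇒n0 ·f
[19] read 'c'  n0⇒n1  emit P0@[19:19]
[20] read 'a'  n1⇒n13  emit P5@[19:20]
[21] read 'c'  n13⇒n10 ·f  emit P0@[21:21],P3@[20:21]
[22] read 'd'  n10⇒n7 ·f
[23] read 'c'  n7⇒n12 ·f  emit P0@[23:23],P4@[22:23]
[24] read 'd'  n12⇒n7 ·f
[25] read 'b'  n7⇒n0 ·f
[26] read 'b'  n0⇒n0
[27] read 'd'  n0⇒n11
[28] read 'a'  n11⇒n2 ·f
[29] read 'd'  n2⇒n3
[30] read 'c'  n3⇒n12 ·f  emit P0@[30:30],P4@[29:30]
[31] read 'a'  n12⇒n13 ·f  emit P5@[30:31]
[32] read 'd'  n13⇒n3 ·f
[33] read 'd'  n3⇒n4
[34] read 'c'  n4⇒n5  emit P0@[34:34],P4@[33:34]
[35] read 'b'  n5⇒n0 ·f
[36] read 'd'  n0⇒n11
[37] read 'a'  n11⇒n2 ·f
[38] read 'c'  n2⇒n10  emit P0@[38:38],P3@[37:38]
[39] read 'c'  n10⇒n1 ·f  emit P0@[39:39]
[40] read 'd'  n1⇒n7
[41] read 'a'  n7⇒n8
[42] read 'b'  n8⇒n9  emit P2@[39:42]
[43] read 'b'  n9⇒n0 ·f
[44] read 'b'  n0⇒n0
[45] read 'd'  n0⇒n11
[46] read 'c'  n11⇒n12  emit P0@[46:46],P4@[45:46]
[47] read 'a'  n12⇒n13 ·f  emit P5@[46:47]
[48] read 'd'  n13⇒n3 ·f
[49] read 'd'  n3⇒n4
[50] read 'c'  n4⇒n5  emit P0@[50:50],P4@[49:50]
[51] read 'a'  n5⇒n6  emit P1@[47:51],P5@[50:51]
[52] read 'd'  n6⇒n3 ·f
[53] read 'd'  n3⇒n4
[54] read 'c'  n4⇒n5  emit P0@[54:54],P4@[53:54]
[55] read 'a'  n5⇒n6  emit P1@[51:55],P5@[54:55]
[56] read 'd'  n6⇒n3 ·f
[57] read 'd'  n3⇒n4
[58] read 'c'  n4⇒n5  emit P0@[58:58],P4@[57:58]
[59] read 'a'  n5⇒n6  emit P1@[55:59],P5@[58:59]

Matches: [[1,0],[1,4],[2,5],[3,0],[3,3],[5,0],[5,4],[10,0],[10,4],[11,1],[11,5],[13,0],[13,4],[14,5],[19,0],[20,5],[21,0],[21,3],[23,0],[23,4],[30,0],[30,4],[31,5],[34,0],[34,4],[38,0],[38,3],[39,0],[42,2],[46,0],[46,4],[47,5],[50,0],[50,4],[51,1],[51,5],[54,0],[54,4],[55,1],[55,5],[58,0],[58,4],[59,1],[59,5]]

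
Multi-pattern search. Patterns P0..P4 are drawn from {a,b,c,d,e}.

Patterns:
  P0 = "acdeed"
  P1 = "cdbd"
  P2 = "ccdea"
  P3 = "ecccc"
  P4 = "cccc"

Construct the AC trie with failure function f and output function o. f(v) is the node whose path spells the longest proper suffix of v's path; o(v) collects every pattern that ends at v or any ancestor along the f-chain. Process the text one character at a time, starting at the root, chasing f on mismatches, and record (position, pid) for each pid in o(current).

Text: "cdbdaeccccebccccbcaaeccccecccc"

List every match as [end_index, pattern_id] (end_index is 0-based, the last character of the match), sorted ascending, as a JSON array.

Build:
Trie (insert patterns):
  n0 'ε': a→1 c→7 e→15
  n1 'a': c→2
  n2 'ac': d→3
  n3 'acd': e→4
  n4 'acde': e→5
  n5 'acdee': d→6
  n6 'acdeed': ·  [P0 ends]
  n7 'c': c→11 d→8
  n8 'cd': b→9
  n9 'cdb': d→10
  n10 'cdbd': ·  [P1 ends]
  n11 'cc': c→20 d→12
  n12 'ccd': e→13
  n13 'ccde': a→14
  n14 'ccdea': ·  [P2 ends]
  n15 'e': c→16
  n16 'ec': c→17
  n17 'ecc': c→18
  n18 'eccc': c→19
  n19 'ecccc': ·  [P3 ends]
  n20 'ccc': c→21
  n21 'cccc': ·  [P4 ends]

Failure links (BFS by depth):
  fail(1) 'a': from fail(0)=0 chase 'a': 0 ⇒ 0;  out=∅∪out(0)=∅
  fail(7) 'c': from fail(0)=0 chase 'c': 0 ⇒ 0;  out=∅∪out(0)=∅
  fail(15) 'e': from fail(0)=0 chase 'e': 0 ⇒ 0;  out=∅∪out(0)=∅
  fail(2) 'ac': from fail(1)=0 chase 'c': 0 ⇒ 7;  out=∅∪out(7)=∅
  fail(8) 'cd': from fail(7)=0 chase 'd': 0 ⇒ 0;  out=∅∪out(0)=∅
  fail(11) 'cc': from fail(7)=0 chase 'c': 0 ⇒ 7;  out=∅∪out(7)=∅
  fail(16) 'ec': from fail(15)=0 chase 'c': 0 ⇒ 7;  out=∅∪out(7)=∅
  fail(3) 'acd': from fail(2)=7 chase 'd': 7 ⇒ 8;  out=∅∪out(8)=∅
  fail(9) 'cdb': from fail(8)=0 chase 'b': 0 ⇒ 0;  out=∅∪out(0)=∅
  fail(12) 'ccd': from fail(11)=7 chase 'd': 7 ⇒ 8;  out=∅∪out(8)=∅
  fail(17) 'ecc': from fail(16)=7 chase 'c': 7 ⇒ 11;  out=∅∪out(11)=∅
  fail(20) 'ccc': from fail(11)=7 chase 'c': 7 ⇒ 11;  out=∅∪out(11)=∅
  fail(4) 'acde': from fail(3)=8 chase 'e': 8→0 ⇒ 15;  out=∅∪out(15)=∅
  fail(10) 'cdbd': from fail(9)=0 chase 'd': 0 ⇒ 0;  out={1}∪out(0)={1}
  fail(13) 'ccde': from fail(12)=8 chase 'e': 8→0 ⇒ 15;  out=∅∪out(15)=∅
  fail(18) 'eccc': from fail(17)=11 chase 'c': 11 ⇒ 20;  out=∅∪out(20)=∅
  fail(21) 'cccc': from fail(20)=11 chase 'c': 11 ⇒ 20;  out={4}∪out(20)={4}
  fail(5) 'acdee': from fail(4)=15 chase 'e': 15→0 ⇒ 15;  out=∅∪out(15)=∅
  fail(14) 'ccdea': from fail(13)=15 chase 'a': 15→0 ⇒ 1;  out={2}∪out(1)={2}
  fail(19) 'ecccc': from fail(18)=20 chase 'c': 20 ⇒ 21;  out={3}∪out(21)={3,4}
  fail(6) 'acdeed': from fail(5)=15 chase 'd': 15→0 ⇒ 0;  out={0}∪out(0)={0}

Text stream:
i=0 'c': node 0→7
i=1 'd': node 7→8
i=2 'b': node 8→9
i=3 'd': node 9→10  emit P1@[0:3]
i=4 'a': node 10→1 (fail-walked)
i=5 'e': node 1→15 (fail-walked)
i=6 'c': node 15→16
i=7 'c': node 16→17
i=8 'c': node 17→18
i=9 'c': node 18→19  emit P3@[5:9],P4@[6:9]
i=10 'e': node 19→15 (fail-walked)
i=11 'b': node 15→0 (fail-walked)
i=12 'c': node 0→7
i=13 'c': node 7→11
i=14 'c': node 11→20
i=15 'c': node 20→21  emit P4@[12:15]
i=16 'b': node 21→0 (fail-walked)
i=17 'c': node 0→7
i=18 'a': node 7→1 (fail-walked)
i=19 'a': node 1→1 (fail-walked)
i=20 'e': node 1→15 (fail-walked)
i=21 'c': node 15→16
i=22 'c': node 16→17
i=23 'c': node 17→18
i=24 'c': node 18→19  emit P3@[20:24],P4@[21:24]
i=25 'e': node 19→15 (fail-walked)
i=26 'c': node 15→16
i=27 'c': node 16→17
i=28 'c': node 17→18
i=29 'c': node 18→19  emit P3@[25:29],P4@[26:29]

Matches: [[3,1],[9,3],[9,4],[15,4],[24,3],[24,4],[29,3],[29,4]]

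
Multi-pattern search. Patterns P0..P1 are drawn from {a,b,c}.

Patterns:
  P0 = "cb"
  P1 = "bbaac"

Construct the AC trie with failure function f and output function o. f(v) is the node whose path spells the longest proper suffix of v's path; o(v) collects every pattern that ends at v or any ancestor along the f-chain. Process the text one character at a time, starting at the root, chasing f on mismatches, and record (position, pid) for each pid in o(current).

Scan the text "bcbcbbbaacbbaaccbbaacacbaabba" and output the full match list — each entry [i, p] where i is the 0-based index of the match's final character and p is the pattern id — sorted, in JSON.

Build automaton:
Trie (insert patterns):
  n0 'ε': b→3 c→1
  n1 'c': b→2
  n2 'cb': ·  [P0 ends]
  n3 'b': b→4
  n4 'bb': a→5
  n5 'bba': a→6
  n6 'bbaa': c→7
  n7 'bbaac': ·  [P1 ends]

Failure links (BFS by depth):
  n1('c'): parent n0 fail=0; on 'c' 0 → fail=0;  out ∅∪∅=∅
  n3('b'): parent n0 fail=0; on 'b' 0 → fail=0;  out ∅∪∅=∅
  n2('cb'): parent n1 fail=0; on 'b' 0 → fail=3;  out {0}∪∅={0}
  n4('bb'): parent n3 fail=0; on 'b' 0 → fail=3;  out ∅∪∅=∅
  n5('bba'): parent n4 fail=3; on 'a' 3→0 → fail=0;  out ∅∪∅=∅
  n6('bbaa'): parent n5 fail=0; on 'a' 0 → fail=0;  out ∅∪∅=∅
  n7('bbaac'): parent n6 fail=0; on 'c' 0 → fail=1;  out {1}∪∅={1}

Text stream:
[0] read 'b'  n0⇒n3
[1] read 'c'  n3⇒n1 ·f
[2] read 'b'  n1⇒n2  ** P0@[1:2]
[3] read 'c'  n2⇒n1 ·f
[4] read 'b'  n1⇒n2  ** P0@[3:4]
[5] read 'b'  n2⇒n4 ·f
[6] read 'b'  n4⇒n4 ·f
[7] read 'a'  n4⇒n5
[8] read 'a'  n5⇒n6
[9] read 'c'  n6⇒n7  ** P1@[5:9]
[10] read 'b'  n7⇒n2 ·f  ** P0@[9:10]
[11] read 'b'  n2⇒n4 ·f
[12] read 'a'  n4⇒n5
[13] read 'a'  n5⇒n6
[14] read 'c'  n6⇒n7  ** P1@[10:14]
[15] read 'c'  n7⇒n1 ·f
[16] read 'b'  n1⇒n2  ** P0@[15:16]
[17] read 'b'  n2⇒n4 ·f
[18] read 'a'  n4⇒n5
[19] read 'a'  n5⇒n6
[20] read 'c'  n6⇒n7  ** P1@[16:20]
[21] read 'a'  n7⇒n0 ·f
[22] read 'c'  n0⇒n1
[23] read 'b'  n1⇒n2  ** P0@[22:23]
[24] read 'a'  n2⇒n0 ·f
[25] read 'a'  n0⇒n0
[26] read 'b'  n0⇒n3
[27] read 'b'  n3⇒n4
[28] read 'a'  n4⇒n5

Matches: [[2,0],[4,0],[9,1],[10,0],[14,1],[16,0],[20,1],[23,0]]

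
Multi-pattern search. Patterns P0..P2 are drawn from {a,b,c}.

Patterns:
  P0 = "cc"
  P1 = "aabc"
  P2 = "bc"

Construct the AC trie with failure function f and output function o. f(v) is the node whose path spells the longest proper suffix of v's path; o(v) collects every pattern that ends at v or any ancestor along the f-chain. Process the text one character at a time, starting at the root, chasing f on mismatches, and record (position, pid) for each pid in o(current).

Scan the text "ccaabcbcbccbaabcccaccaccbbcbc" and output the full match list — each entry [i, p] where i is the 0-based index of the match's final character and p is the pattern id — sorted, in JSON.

Build automaton:
Trie nodes:
  0='ε' goto a→3 b→7 c→1
  1='c' goto c→2
  2='cc' goto ·  ←P0
  3='a' goto a→4
  4='aa' goto b→5
  5='aab' goto c→6
  6='aabc' goto ·  ←P1
  7='b' goto c→8
  8='bc' goto ·  ←P2

BFS fail/out derivation:
  fail(1) 'c': from fail(0)=0 chase 'c': 0 ⇒ 0;  out=∅∪out(0)=∅
  fail(3) 'a': from fail(0)=0 chase 'a': 0 ⇒ 0;  out=∅∪out(0)=∅
  fail(7) 'b': from fail(0)=0 chase 'b': 0 ⇒ 0;  out=∅∪out(0)=∅
  fail(2) 'cc': from fail(1)=0 chase 'c': 0 ⇒ 1;  out={0}∪out(1)={0}
  fail(4) 'aa': from fail(3)=0 chase 'a': 0 ⇒ 3;  out=∅∪out(3)=∅
  fail(8) 'bc': from fail(7)=0 chase 'c': 0 ⇒ 1;  out={2}∪out(1)={2}
  fail(5) 'aab': from fail(4)=3 chase 'b': 3→0 ⇒ 7;  out=∅∪out(7)=∅
  fail(6) 'aabc': from fail(5)=7 chase 'c': 7 ⇒ 8;  out={1}∪out(8)={1,2}

Text stream:
pos 0 'c': at 1
pos 1 'c': at 2  → match P0@[0:1]
pos 2 'a': at 3 (fail-walked)
pos 3 'a': at 4
pos 4 'b': at 5
pos 5 'c': at 6  → match P1@[2:5],P2@[4:5]
pos 6 'b': at 7 (fail-walked)
pos 7 'c': at 8  → match P2@[6:7]
pos 8 'b': at 7 (fail-walked)
pos 9 'c': at 8  → match P2@[8:9]
pos 10 'c': at 2 (fail-walked)  → match P0@[9:10]
pos 11 'b': at 7 (fail-walked)
pos 12 'a': at 3 (fail-walked)
pos 13 'a': at 4
pos 14 'b': at 5
pos 15 'c': at 6  → match P1@[12:15],P2@[14:15]
pos 16 'c': at 2 (fail-walked)  → match P0@[15:16]
pos 17 'c': at 2 (fail-walked)  → match P0@[16:17]
pos 18 'a': at 3 (fail-walked)
pos 19 'c': at 1 (fail-walked)
pos 20 'c': at 2  → match P0@[19:20]
pos 21 'a': at 3 (fail-walked)
pos 22 'c': at 1 (fail-walked)
pos 23 'c': at 2  → match P0@[22:23]
pos 24 'b': at 7 (fail-walked)
pos 25 'b': at 7 (fail-walked)
pos 26 'c': at 8  → match P2@[25:26]
pos 27 'b': at 7 (fail-walked)
pos 28 'c': at 8  → match P2@[27:28]

Matches: [[1,0],[5,1],[5,2],[7,2],[9,2],[10,0],[15,1],[15,2],[16,0],[17,0],[20,0],[23,0],[26,2],[28,2]]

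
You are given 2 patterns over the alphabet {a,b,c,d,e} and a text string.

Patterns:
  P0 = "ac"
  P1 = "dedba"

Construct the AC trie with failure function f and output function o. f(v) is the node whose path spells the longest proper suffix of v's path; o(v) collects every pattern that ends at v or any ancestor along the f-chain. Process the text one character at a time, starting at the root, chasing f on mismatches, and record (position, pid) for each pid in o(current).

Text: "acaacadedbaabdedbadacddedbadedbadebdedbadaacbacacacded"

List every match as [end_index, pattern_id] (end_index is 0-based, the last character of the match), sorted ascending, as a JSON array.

Build automaton:
Trie nodes:
  n0 'ε': a→1 d→3
  n1 'a': c→2
  n2 'ac': ·  [P0 ends]
  n3 'd': e→4
  n4 'de': d→5
  n5 'ded': b→6
  n6 'dedb': a→7
  n7 'dedba': ·  [P1 ends]

BFS fail/out derivation:
  fail(1) 'a': from fail(0)=0 chase 'a': 0 ⇒ 0;  out=∅∪out(0)=∅
  fail(3) 'd': from fail(0)=0 chase 'd': 0 ⇒ 0;  out=∅∪out(0)=∅
  fail(2) 'ac': from fail(1)=0 chase 'c': 0 ⇒ 0;  out={0}∪out(0)={0}
  fail(4) 'de': from fail(3)=0 chase 'e': 0 ⇒ 0;  out=∅∪out(0)=∅
  fail(5) 'ded': from fail(4)=0 chase 'd': 0 ⇒ 3;  out=∅∪out(3)=∅
  fail(6) 'dedb': from fail(5)=3 chase 'b': 3→0 ⇒ 0;  out=∅∪out(0)=∅
  fail(7) 'dedba': from fail(6)=0 chase 'a': 0 ⇒ 1;  out={1}∪out(1)={1}

Run:
[0] read 'a'  n0⇒n1
[1] read 'c'  n1⇒n2  → match P0@[0:1]
[2] read 'a'  n2⇒n1 (via fail)
[3] read 'a'  n1⇒n1 (via fail)
[4] read 'c'  n1⇒n2  → match P0@[3:4]
[5] read 'a'  n2⇒n1 (via fail)
[6] read 'd'  n1⇒n3 (via fail)
[7] read 'e'  n3⇒n4
[8] read 'd'  n4⇒n5
[9] read 'b'  n5⇒n6
[10] read 'a'  n6⇒n7  → match P1@[6:10]
[11] read 'a'  n7⇒n1 (via fail)
[12] read 'b'  n1⇒n0 (via fail)
[13] read 'd'  n0⇒n3
[14] read 'e'  n3⇒n4
[15] read 'd'  n4⇒n5
[16] read 'b'  n5⇒n6
[17] read 'a'  n6⇒n7  → match P1@[13:17]
[18] read 'd'  n7⇒n3 (via fail)
[19] read 'a'  n3⇒n1 (via fail)
[20] read 'c'  n1⇒n2  → match P0@[19:20]
[21] read 'd'  n2⇒n3 (via fail)
[22] read 'd'  n3⇒n3 (via fail)
[23] read 'e'  n3⇒n4
[24] read 'd'  n4⇒n5
[25] read 'b'  n5⇒n6
[26] read 'a'  n6⇒n7  → match P1@[22:26]
[27] read 'd'  n7⇒n3 (via fail)
[28] read 'e'  n3⇒n4
[29] read 'd'  n4⇒n5
[30] read 'b'  n5⇒n6
[31] read 'a'  n6⇒n7  → match P1@[27:31]
[32] read 'd'  n7⇒n3 (via fail)
[33] read 'e'  n3⇒n4
[34] read 'b'  n4⇒n0 (via fail)
[35] read 'd'  n0⇒n3
[36] read 'e'  n3⇒n4
[37] read 'd'  n4⇒n5
[38] read 'b'  n5⇒n6
[39] read 'a'  n6⇒n7  → match P1@[35:39]
[40] read 'd'  n7⇒n3 (via fail)
[41] read 'a'  n3⇒n1 (via fail)
[42] read 'a'  n1⇒n1 (via fail)
[43] read 'c'  n1⇒n2  → match P0@[42:43]
[44] read 'b'  n2⇒n0 (via fail)
[45] read 'a'  n0⇒n1
[46] read 'c'  n1⇒n2  → match P0@[45:46]
[47] read 'a'  n2⇒n1 (via fail)
[48] read 'c'  n1⇒n2  → match P0@[47:48]
[49] read 'a'  n2⇒n1 (via fail)
[50] read 'c'  n1⇒n2  → match P0@[49:50]
[51] read 'd'  n2⇒n3 (via fail)
[52] read 'e'  n3⇒n4
[53] read 'd'  n4⇒n5

All matches (sorted): [[1,0],[4,0],[10,1],[17,1],[20,0],[26,1],[31,1],[39,1],[43,0],[46,0],[48,0],[50,0]]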